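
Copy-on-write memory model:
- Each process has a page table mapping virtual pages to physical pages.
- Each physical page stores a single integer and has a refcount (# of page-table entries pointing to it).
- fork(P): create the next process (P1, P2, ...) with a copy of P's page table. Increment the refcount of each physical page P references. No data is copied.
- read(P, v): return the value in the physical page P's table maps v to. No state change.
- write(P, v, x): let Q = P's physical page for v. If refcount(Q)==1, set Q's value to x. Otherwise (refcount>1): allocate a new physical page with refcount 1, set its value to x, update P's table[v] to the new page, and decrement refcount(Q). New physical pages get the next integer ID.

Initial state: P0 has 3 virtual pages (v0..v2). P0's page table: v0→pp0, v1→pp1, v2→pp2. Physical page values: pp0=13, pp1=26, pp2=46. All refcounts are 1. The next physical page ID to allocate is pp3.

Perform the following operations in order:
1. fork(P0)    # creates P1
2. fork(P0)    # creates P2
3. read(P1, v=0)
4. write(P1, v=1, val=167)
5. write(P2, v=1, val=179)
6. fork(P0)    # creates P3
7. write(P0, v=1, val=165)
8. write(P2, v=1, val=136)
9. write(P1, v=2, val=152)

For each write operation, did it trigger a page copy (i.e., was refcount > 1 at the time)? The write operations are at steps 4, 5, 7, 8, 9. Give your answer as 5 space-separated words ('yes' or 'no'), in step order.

Op 1: fork(P0) -> P1. 3 ppages; refcounts: pp0:2 pp1:2 pp2:2
Op 2: fork(P0) -> P2. 3 ppages; refcounts: pp0:3 pp1:3 pp2:3
Op 3: read(P1, v0) -> 13. No state change.
Op 4: write(P1, v1, 167). refcount(pp1)=3>1 -> COPY to pp3. 4 ppages; refcounts: pp0:3 pp1:2 pp2:3 pp3:1
Op 5: write(P2, v1, 179). refcount(pp1)=2>1 -> COPY to pp4. 5 ppages; refcounts: pp0:3 pp1:1 pp2:3 pp3:1 pp4:1
Op 6: fork(P0) -> P3. 5 ppages; refcounts: pp0:4 pp1:2 pp2:4 pp3:1 pp4:1
Op 7: write(P0, v1, 165). refcount(pp1)=2>1 -> COPY to pp5. 6 ppages; refcounts: pp0:4 pp1:1 pp2:4 pp3:1 pp4:1 pp5:1
Op 8: write(P2, v1, 136). refcount(pp4)=1 -> write in place. 6 ppages; refcounts: pp0:4 pp1:1 pp2:4 pp3:1 pp4:1 pp5:1
Op 9: write(P1, v2, 152). refcount(pp2)=4>1 -> COPY to pp6. 7 ppages; refcounts: pp0:4 pp1:1 pp2:3 pp3:1 pp4:1 pp5:1 pp6:1

yes yes yes no yes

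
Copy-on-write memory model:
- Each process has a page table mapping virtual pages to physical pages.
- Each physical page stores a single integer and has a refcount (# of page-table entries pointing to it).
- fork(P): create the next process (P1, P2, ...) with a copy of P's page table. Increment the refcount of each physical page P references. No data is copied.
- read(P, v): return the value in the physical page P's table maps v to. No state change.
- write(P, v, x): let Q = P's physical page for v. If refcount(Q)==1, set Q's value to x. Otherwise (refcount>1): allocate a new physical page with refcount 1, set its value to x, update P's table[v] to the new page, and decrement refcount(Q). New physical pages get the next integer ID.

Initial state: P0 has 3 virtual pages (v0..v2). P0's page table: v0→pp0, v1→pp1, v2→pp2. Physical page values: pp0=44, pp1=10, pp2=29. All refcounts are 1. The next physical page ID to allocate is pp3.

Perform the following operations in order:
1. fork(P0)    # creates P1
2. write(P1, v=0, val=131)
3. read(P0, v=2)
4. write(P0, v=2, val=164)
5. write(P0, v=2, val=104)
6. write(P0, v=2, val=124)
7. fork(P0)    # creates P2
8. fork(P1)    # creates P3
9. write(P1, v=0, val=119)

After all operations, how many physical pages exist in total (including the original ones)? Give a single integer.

Answer: 6

Derivation:
Op 1: fork(P0) -> P1. 3 ppages; refcounts: pp0:2 pp1:2 pp2:2
Op 2: write(P1, v0, 131). refcount(pp0)=2>1 -> COPY to pp3. 4 ppages; refcounts: pp0:1 pp1:2 pp2:2 pp3:1
Op 3: read(P0, v2) -> 29. No state change.
Op 4: write(P0, v2, 164). refcount(pp2)=2>1 -> COPY to pp4. 5 ppages; refcounts: pp0:1 pp1:2 pp2:1 pp3:1 pp4:1
Op 5: write(P0, v2, 104). refcount(pp4)=1 -> write in place. 5 ppages; refcounts: pp0:1 pp1:2 pp2:1 pp3:1 pp4:1
Op 6: write(P0, v2, 124). refcount(pp4)=1 -> write in place. 5 ppages; refcounts: pp0:1 pp1:2 pp2:1 pp3:1 pp4:1
Op 7: fork(P0) -> P2. 5 ppages; refcounts: pp0:2 pp1:3 pp2:1 pp3:1 pp4:2
Op 8: fork(P1) -> P3. 5 ppages; refcounts: pp0:2 pp1:4 pp2:2 pp3:2 pp4:2
Op 9: write(P1, v0, 119). refcount(pp3)=2>1 -> COPY to pp5. 6 ppages; refcounts: pp0:2 pp1:4 pp2:2 pp3:1 pp4:2 pp5:1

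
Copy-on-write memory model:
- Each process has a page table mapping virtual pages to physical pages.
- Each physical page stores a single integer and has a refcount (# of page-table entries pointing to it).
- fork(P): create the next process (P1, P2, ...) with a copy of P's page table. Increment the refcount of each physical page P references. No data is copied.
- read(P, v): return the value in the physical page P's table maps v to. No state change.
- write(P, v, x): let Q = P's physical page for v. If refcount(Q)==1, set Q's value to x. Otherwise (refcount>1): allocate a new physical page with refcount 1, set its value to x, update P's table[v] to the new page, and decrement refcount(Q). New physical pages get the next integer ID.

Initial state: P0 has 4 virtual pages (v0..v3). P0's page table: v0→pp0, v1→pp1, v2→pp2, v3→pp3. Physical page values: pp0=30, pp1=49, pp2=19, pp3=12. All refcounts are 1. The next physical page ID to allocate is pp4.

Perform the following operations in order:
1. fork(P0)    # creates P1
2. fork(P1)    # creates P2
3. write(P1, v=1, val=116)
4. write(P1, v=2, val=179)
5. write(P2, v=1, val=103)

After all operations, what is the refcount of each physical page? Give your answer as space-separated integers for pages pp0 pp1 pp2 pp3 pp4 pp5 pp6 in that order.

Op 1: fork(P0) -> P1. 4 ppages; refcounts: pp0:2 pp1:2 pp2:2 pp3:2
Op 2: fork(P1) -> P2. 4 ppages; refcounts: pp0:3 pp1:3 pp2:3 pp3:3
Op 3: write(P1, v1, 116). refcount(pp1)=3>1 -> COPY to pp4. 5 ppages; refcounts: pp0:3 pp1:2 pp2:3 pp3:3 pp4:1
Op 4: write(P1, v2, 179). refcount(pp2)=3>1 -> COPY to pp5. 6 ppages; refcounts: pp0:3 pp1:2 pp2:2 pp3:3 pp4:1 pp5:1
Op 5: write(P2, v1, 103). refcount(pp1)=2>1 -> COPY to pp6. 7 ppages; refcounts: pp0:3 pp1:1 pp2:2 pp3:3 pp4:1 pp5:1 pp6:1

Answer: 3 1 2 3 1 1 1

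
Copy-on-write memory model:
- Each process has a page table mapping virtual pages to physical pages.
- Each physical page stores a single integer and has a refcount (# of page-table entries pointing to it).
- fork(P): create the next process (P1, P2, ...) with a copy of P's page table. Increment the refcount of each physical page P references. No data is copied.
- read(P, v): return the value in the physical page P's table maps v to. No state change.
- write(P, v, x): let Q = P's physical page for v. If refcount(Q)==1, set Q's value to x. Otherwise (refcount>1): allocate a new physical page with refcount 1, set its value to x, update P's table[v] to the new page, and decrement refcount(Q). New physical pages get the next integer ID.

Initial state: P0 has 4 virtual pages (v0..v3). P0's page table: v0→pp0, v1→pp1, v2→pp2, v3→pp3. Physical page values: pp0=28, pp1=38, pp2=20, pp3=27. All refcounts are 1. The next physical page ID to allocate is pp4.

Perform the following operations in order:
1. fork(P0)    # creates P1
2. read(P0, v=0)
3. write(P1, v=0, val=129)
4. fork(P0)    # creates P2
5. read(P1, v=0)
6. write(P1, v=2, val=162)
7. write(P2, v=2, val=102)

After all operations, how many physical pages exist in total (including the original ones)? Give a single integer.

Answer: 7

Derivation:
Op 1: fork(P0) -> P1. 4 ppages; refcounts: pp0:2 pp1:2 pp2:2 pp3:2
Op 2: read(P0, v0) -> 28. No state change.
Op 3: write(P1, v0, 129). refcount(pp0)=2>1 -> COPY to pp4. 5 ppages; refcounts: pp0:1 pp1:2 pp2:2 pp3:2 pp4:1
Op 4: fork(P0) -> P2. 5 ppages; refcounts: pp0:2 pp1:3 pp2:3 pp3:3 pp4:1
Op 5: read(P1, v0) -> 129. No state change.
Op 6: write(P1, v2, 162). refcount(pp2)=3>1 -> COPY to pp5. 6 ppages; refcounts: pp0:2 pp1:3 pp2:2 pp3:3 pp4:1 pp5:1
Op 7: write(P2, v2, 102). refcount(pp2)=2>1 -> COPY to pp6. 7 ppages; refcounts: pp0:2 pp1:3 pp2:1 pp3:3 pp4:1 pp5:1 pp6:1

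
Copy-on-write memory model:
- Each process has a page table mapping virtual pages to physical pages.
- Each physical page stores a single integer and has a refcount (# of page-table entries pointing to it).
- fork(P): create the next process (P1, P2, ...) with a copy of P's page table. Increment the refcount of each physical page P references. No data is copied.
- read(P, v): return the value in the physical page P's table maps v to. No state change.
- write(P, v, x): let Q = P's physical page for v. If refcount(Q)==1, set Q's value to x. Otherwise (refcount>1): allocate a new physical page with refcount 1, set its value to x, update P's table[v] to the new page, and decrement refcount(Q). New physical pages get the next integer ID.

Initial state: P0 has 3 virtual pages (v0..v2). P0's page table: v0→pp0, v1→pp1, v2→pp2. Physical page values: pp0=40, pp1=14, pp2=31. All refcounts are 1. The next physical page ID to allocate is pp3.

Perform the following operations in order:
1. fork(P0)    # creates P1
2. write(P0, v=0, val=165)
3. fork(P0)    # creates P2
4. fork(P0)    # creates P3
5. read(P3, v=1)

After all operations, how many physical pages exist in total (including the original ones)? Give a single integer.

Op 1: fork(P0) -> P1. 3 ppages; refcounts: pp0:2 pp1:2 pp2:2
Op 2: write(P0, v0, 165). refcount(pp0)=2>1 -> COPY to pp3. 4 ppages; refcounts: pp0:1 pp1:2 pp2:2 pp3:1
Op 3: fork(P0) -> P2. 4 ppages; refcounts: pp0:1 pp1:3 pp2:3 pp3:2
Op 4: fork(P0) -> P3. 4 ppages; refcounts: pp0:1 pp1:4 pp2:4 pp3:3
Op 5: read(P3, v1) -> 14. No state change.

Answer: 4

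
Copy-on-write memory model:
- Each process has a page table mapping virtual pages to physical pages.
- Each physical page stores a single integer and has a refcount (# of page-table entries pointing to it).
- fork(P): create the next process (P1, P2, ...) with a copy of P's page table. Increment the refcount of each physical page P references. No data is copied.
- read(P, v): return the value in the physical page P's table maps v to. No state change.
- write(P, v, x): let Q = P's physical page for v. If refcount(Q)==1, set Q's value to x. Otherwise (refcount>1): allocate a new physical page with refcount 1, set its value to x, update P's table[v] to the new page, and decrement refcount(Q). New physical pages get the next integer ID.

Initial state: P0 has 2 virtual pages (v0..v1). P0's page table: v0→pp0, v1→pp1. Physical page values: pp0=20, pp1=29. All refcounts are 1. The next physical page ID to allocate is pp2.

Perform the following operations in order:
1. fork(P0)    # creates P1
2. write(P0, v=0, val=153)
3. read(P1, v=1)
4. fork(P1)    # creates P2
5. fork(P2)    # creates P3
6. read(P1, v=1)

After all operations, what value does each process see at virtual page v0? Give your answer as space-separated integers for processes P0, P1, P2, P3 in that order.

Answer: 153 20 20 20

Derivation:
Op 1: fork(P0) -> P1. 2 ppages; refcounts: pp0:2 pp1:2
Op 2: write(P0, v0, 153). refcount(pp0)=2>1 -> COPY to pp2. 3 ppages; refcounts: pp0:1 pp1:2 pp2:1
Op 3: read(P1, v1) -> 29. No state change.
Op 4: fork(P1) -> P2. 3 ppages; refcounts: pp0:2 pp1:3 pp2:1
Op 5: fork(P2) -> P3. 3 ppages; refcounts: pp0:3 pp1:4 pp2:1
Op 6: read(P1, v1) -> 29. No state change.
P0: v0 -> pp2 = 153
P1: v0 -> pp0 = 20
P2: v0 -> pp0 = 20
P3: v0 -> pp0 = 20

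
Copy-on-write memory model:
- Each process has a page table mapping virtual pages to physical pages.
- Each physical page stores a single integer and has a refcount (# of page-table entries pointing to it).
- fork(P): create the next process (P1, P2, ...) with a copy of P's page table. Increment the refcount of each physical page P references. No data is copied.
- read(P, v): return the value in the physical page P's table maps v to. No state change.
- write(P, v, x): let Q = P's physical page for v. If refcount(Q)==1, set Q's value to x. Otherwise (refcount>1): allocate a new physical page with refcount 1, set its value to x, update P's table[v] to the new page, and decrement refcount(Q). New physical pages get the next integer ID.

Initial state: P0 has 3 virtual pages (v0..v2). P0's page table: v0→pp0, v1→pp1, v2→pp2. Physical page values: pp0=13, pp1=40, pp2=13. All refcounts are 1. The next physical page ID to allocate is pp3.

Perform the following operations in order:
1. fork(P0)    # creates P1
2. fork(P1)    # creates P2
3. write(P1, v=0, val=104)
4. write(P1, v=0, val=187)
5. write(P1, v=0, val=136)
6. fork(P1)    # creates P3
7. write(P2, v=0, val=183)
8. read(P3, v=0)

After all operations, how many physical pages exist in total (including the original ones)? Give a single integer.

Answer: 5

Derivation:
Op 1: fork(P0) -> P1. 3 ppages; refcounts: pp0:2 pp1:2 pp2:2
Op 2: fork(P1) -> P2. 3 ppages; refcounts: pp0:3 pp1:3 pp2:3
Op 3: write(P1, v0, 104). refcount(pp0)=3>1 -> COPY to pp3. 4 ppages; refcounts: pp0:2 pp1:3 pp2:3 pp3:1
Op 4: write(P1, v0, 187). refcount(pp3)=1 -> write in place. 4 ppages; refcounts: pp0:2 pp1:3 pp2:3 pp3:1
Op 5: write(P1, v0, 136). refcount(pp3)=1 -> write in place. 4 ppages; refcounts: pp0:2 pp1:3 pp2:3 pp3:1
Op 6: fork(P1) -> P3. 4 ppages; refcounts: pp0:2 pp1:4 pp2:4 pp3:2
Op 7: write(P2, v0, 183). refcount(pp0)=2>1 -> COPY to pp4. 5 ppages; refcounts: pp0:1 pp1:4 pp2:4 pp3:2 pp4:1
Op 8: read(P3, v0) -> 136. No state change.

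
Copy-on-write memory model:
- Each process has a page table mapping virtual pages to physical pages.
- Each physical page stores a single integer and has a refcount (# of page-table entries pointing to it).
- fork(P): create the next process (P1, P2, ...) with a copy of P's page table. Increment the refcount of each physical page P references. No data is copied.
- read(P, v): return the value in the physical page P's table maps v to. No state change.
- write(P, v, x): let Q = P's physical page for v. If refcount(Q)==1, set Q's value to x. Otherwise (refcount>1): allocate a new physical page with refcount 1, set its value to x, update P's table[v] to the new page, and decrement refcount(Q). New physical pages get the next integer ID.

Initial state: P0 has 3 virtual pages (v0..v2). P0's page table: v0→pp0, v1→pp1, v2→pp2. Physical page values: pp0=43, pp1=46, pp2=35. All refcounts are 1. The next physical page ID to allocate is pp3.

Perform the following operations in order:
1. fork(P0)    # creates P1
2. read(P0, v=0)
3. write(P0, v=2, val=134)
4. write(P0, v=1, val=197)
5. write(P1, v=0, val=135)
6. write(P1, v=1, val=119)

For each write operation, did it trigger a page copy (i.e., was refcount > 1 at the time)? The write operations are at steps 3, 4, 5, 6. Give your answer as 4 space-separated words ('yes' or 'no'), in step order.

Op 1: fork(P0) -> P1. 3 ppages; refcounts: pp0:2 pp1:2 pp2:2
Op 2: read(P0, v0) -> 43. No state change.
Op 3: write(P0, v2, 134). refcount(pp2)=2>1 -> COPY to pp3. 4 ppages; refcounts: pp0:2 pp1:2 pp2:1 pp3:1
Op 4: write(P0, v1, 197). refcount(pp1)=2>1 -> COPY to pp4. 5 ppages; refcounts: pp0:2 pp1:1 pp2:1 pp3:1 pp4:1
Op 5: write(P1, v0, 135). refcount(pp0)=2>1 -> COPY to pp5. 6 ppages; refcounts: pp0:1 pp1:1 pp2:1 pp3:1 pp4:1 pp5:1
Op 6: write(P1, v1, 119). refcount(pp1)=1 -> write in place. 6 ppages; refcounts: pp0:1 pp1:1 pp2:1 pp3:1 pp4:1 pp5:1

yes yes yes no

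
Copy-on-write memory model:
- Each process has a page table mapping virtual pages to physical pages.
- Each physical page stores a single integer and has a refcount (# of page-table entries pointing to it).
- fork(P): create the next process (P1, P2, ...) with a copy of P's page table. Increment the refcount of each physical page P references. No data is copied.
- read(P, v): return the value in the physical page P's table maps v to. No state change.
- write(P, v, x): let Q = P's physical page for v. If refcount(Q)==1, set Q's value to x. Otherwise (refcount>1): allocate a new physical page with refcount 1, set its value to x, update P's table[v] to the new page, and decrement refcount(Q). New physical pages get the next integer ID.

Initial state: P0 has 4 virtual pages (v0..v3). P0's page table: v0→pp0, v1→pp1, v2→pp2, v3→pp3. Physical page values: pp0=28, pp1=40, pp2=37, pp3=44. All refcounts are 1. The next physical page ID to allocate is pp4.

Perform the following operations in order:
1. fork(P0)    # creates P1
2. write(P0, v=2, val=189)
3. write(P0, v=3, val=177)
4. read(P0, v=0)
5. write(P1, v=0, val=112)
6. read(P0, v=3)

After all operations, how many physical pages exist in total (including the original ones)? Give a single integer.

Op 1: fork(P0) -> P1. 4 ppages; refcounts: pp0:2 pp1:2 pp2:2 pp3:2
Op 2: write(P0, v2, 189). refcount(pp2)=2>1 -> COPY to pp4. 5 ppages; refcounts: pp0:2 pp1:2 pp2:1 pp3:2 pp4:1
Op 3: write(P0, v3, 177). refcount(pp3)=2>1 -> COPY to pp5. 6 ppages; refcounts: pp0:2 pp1:2 pp2:1 pp3:1 pp4:1 pp5:1
Op 4: read(P0, v0) -> 28. No state change.
Op 5: write(P1, v0, 112). refcount(pp0)=2>1 -> COPY to pp6. 7 ppages; refcounts: pp0:1 pp1:2 pp2:1 pp3:1 pp4:1 pp5:1 pp6:1
Op 6: read(P0, v3) -> 177. No state change.

Answer: 7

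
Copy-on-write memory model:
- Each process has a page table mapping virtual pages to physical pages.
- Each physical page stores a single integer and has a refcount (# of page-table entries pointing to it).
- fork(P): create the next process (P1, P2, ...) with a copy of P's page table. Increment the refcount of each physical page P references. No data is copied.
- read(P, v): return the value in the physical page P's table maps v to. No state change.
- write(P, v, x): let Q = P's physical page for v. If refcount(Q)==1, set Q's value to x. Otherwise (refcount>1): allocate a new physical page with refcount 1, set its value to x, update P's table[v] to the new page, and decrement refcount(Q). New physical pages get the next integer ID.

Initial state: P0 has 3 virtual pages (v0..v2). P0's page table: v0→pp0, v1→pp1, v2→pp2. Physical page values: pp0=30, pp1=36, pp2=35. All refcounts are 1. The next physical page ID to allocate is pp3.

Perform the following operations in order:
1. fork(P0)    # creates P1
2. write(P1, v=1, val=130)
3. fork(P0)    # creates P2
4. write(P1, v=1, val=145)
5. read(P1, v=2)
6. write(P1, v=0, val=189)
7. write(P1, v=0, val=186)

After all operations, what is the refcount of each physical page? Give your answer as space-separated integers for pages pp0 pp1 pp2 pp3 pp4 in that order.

Answer: 2 2 3 1 1

Derivation:
Op 1: fork(P0) -> P1. 3 ppages; refcounts: pp0:2 pp1:2 pp2:2
Op 2: write(P1, v1, 130). refcount(pp1)=2>1 -> COPY to pp3. 4 ppages; refcounts: pp0:2 pp1:1 pp2:2 pp3:1
Op 3: fork(P0) -> P2. 4 ppages; refcounts: pp0:3 pp1:2 pp2:3 pp3:1
Op 4: write(P1, v1, 145). refcount(pp3)=1 -> write in place. 4 ppages; refcounts: pp0:3 pp1:2 pp2:3 pp3:1
Op 5: read(P1, v2) -> 35. No state change.
Op 6: write(P1, v0, 189). refcount(pp0)=3>1 -> COPY to pp4. 5 ppages; refcounts: pp0:2 pp1:2 pp2:3 pp3:1 pp4:1
Op 7: write(P1, v0, 186). refcount(pp4)=1 -> write in place. 5 ppages; refcounts: pp0:2 pp1:2 pp2:3 pp3:1 pp4:1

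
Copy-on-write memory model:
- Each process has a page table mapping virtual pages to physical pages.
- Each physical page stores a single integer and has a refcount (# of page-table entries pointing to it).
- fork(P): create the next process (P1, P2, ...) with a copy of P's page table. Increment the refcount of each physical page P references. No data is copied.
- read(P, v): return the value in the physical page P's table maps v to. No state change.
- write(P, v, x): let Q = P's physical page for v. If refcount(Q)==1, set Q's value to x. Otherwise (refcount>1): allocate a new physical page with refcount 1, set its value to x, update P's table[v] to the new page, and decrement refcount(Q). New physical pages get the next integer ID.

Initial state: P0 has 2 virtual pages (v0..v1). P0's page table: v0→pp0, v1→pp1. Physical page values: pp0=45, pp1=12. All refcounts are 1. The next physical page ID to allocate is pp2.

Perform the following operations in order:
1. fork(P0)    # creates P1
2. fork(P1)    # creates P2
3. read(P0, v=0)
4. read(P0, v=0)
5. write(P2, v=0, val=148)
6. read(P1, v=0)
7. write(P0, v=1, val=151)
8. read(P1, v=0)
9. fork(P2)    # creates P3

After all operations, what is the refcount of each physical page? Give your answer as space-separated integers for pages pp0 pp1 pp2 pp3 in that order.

Op 1: fork(P0) -> P1. 2 ppages; refcounts: pp0:2 pp1:2
Op 2: fork(P1) -> P2. 2 ppages; refcounts: pp0:3 pp1:3
Op 3: read(P0, v0) -> 45. No state change.
Op 4: read(P0, v0) -> 45. No state change.
Op 5: write(P2, v0, 148). refcount(pp0)=3>1 -> COPY to pp2. 3 ppages; refcounts: pp0:2 pp1:3 pp2:1
Op 6: read(P1, v0) -> 45. No state change.
Op 7: write(P0, v1, 151). refcount(pp1)=3>1 -> COPY to pp3. 4 ppages; refcounts: pp0:2 pp1:2 pp2:1 pp3:1
Op 8: read(P1, v0) -> 45. No state change.
Op 9: fork(P2) -> P3. 4 ppages; refcounts: pp0:2 pp1:3 pp2:2 pp3:1

Answer: 2 3 2 1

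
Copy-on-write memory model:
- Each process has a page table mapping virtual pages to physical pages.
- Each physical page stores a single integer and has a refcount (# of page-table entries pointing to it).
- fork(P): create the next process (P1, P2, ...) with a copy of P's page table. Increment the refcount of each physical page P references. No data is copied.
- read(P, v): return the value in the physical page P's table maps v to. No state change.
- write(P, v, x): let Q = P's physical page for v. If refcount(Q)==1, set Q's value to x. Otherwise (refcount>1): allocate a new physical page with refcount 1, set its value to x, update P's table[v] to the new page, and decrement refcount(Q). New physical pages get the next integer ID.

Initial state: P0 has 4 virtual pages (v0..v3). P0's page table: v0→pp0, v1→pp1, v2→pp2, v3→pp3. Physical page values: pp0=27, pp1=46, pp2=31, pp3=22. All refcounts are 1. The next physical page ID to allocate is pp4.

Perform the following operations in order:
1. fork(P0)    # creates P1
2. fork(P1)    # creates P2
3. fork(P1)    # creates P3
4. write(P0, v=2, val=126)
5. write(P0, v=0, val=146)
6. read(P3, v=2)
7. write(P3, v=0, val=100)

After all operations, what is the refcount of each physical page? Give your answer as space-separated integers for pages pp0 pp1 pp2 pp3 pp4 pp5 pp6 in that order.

Answer: 2 4 3 4 1 1 1

Derivation:
Op 1: fork(P0) -> P1. 4 ppages; refcounts: pp0:2 pp1:2 pp2:2 pp3:2
Op 2: fork(P1) -> P2. 4 ppages; refcounts: pp0:3 pp1:3 pp2:3 pp3:3
Op 3: fork(P1) -> P3. 4 ppages; refcounts: pp0:4 pp1:4 pp2:4 pp3:4
Op 4: write(P0, v2, 126). refcount(pp2)=4>1 -> COPY to pp4. 5 ppages; refcounts: pp0:4 pp1:4 pp2:3 pp3:4 pp4:1
Op 5: write(P0, v0, 146). refcount(pp0)=4>1 -> COPY to pp5. 6 ppages; refcounts: pp0:3 pp1:4 pp2:3 pp3:4 pp4:1 pp5:1
Op 6: read(P3, v2) -> 31. No state change.
Op 7: write(P3, v0, 100). refcount(pp0)=3>1 -> COPY to pp6. 7 ppages; refcounts: pp0:2 pp1:4 pp2:3 pp3:4 pp4:1 pp5:1 pp6:1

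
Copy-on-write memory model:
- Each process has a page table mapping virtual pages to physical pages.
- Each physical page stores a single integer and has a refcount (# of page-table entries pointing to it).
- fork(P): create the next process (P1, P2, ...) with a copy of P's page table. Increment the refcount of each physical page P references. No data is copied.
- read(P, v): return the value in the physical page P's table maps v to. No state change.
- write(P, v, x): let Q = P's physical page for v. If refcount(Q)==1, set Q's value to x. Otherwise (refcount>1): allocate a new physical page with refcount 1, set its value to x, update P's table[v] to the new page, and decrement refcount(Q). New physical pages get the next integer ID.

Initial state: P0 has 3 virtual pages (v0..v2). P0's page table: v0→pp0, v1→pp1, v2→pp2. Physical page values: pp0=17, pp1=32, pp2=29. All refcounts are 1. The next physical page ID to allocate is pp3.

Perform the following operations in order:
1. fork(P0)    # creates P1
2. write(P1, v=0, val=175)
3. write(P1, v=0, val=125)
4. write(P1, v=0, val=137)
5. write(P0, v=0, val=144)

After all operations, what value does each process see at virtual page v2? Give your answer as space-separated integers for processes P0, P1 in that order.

Op 1: fork(P0) -> P1. 3 ppages; refcounts: pp0:2 pp1:2 pp2:2
Op 2: write(P1, v0, 175). refcount(pp0)=2>1 -> COPY to pp3. 4 ppages; refcounts: pp0:1 pp1:2 pp2:2 pp3:1
Op 3: write(P1, v0, 125). refcount(pp3)=1 -> write in place. 4 ppages; refcounts: pp0:1 pp1:2 pp2:2 pp3:1
Op 4: write(P1, v0, 137). refcount(pp3)=1 -> write in place. 4 ppages; refcounts: pp0:1 pp1:2 pp2:2 pp3:1
Op 5: write(P0, v0, 144). refcount(pp0)=1 -> write in place. 4 ppages; refcounts: pp0:1 pp1:2 pp2:2 pp3:1
P0: v2 -> pp2 = 29
P1: v2 -> pp2 = 29

Answer: 29 29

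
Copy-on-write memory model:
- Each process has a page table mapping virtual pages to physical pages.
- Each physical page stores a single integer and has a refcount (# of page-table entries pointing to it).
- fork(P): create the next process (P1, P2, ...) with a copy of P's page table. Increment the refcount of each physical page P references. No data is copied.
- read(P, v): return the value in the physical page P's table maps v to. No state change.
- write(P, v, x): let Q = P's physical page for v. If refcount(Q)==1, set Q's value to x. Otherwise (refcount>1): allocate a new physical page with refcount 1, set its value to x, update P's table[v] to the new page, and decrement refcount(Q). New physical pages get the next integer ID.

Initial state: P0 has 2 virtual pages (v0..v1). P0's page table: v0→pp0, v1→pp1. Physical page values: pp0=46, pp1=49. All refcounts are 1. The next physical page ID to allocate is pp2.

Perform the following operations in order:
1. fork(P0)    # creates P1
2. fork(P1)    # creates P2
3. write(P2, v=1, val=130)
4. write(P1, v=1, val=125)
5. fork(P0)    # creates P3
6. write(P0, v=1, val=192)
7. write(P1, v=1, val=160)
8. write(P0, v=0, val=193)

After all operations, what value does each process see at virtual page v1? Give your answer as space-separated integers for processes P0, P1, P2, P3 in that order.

Answer: 192 160 130 49

Derivation:
Op 1: fork(P0) -> P1. 2 ppages; refcounts: pp0:2 pp1:2
Op 2: fork(P1) -> P2. 2 ppages; refcounts: pp0:3 pp1:3
Op 3: write(P2, v1, 130). refcount(pp1)=3>1 -> COPY to pp2. 3 ppages; refcounts: pp0:3 pp1:2 pp2:1
Op 4: write(P1, v1, 125). refcount(pp1)=2>1 -> COPY to pp3. 4 ppages; refcounts: pp0:3 pp1:1 pp2:1 pp3:1
Op 5: fork(P0) -> P3. 4 ppages; refcounts: pp0:4 pp1:2 pp2:1 pp3:1
Op 6: write(P0, v1, 192). refcount(pp1)=2>1 -> COPY to pp4. 5 ppages; refcounts: pp0:4 pp1:1 pp2:1 pp3:1 pp4:1
Op 7: write(P1, v1, 160). refcount(pp3)=1 -> write in place. 5 ppages; refcounts: pp0:4 pp1:1 pp2:1 pp3:1 pp4:1
Op 8: write(P0, v0, 193). refcount(pp0)=4>1 -> COPY to pp5. 6 ppages; refcounts: pp0:3 pp1:1 pp2:1 pp3:1 pp4:1 pp5:1
P0: v1 -> pp4 = 192
P1: v1 -> pp3 = 160
P2: v1 -> pp2 = 130
P3: v1 -> pp1 = 49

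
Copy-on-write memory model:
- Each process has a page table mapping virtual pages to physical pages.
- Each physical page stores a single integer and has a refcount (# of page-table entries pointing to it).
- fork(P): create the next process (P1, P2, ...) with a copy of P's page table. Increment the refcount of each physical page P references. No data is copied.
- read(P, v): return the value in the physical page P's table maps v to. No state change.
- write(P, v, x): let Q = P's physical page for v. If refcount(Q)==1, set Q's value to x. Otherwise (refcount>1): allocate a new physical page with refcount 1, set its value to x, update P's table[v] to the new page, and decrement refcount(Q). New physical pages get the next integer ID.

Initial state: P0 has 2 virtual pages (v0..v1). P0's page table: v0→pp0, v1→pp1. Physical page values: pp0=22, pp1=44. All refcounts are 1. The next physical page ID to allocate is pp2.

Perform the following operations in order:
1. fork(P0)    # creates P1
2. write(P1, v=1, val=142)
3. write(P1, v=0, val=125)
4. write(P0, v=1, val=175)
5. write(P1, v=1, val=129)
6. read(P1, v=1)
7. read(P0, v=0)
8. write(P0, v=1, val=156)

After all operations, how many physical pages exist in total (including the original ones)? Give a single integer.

Op 1: fork(P0) -> P1. 2 ppages; refcounts: pp0:2 pp1:2
Op 2: write(P1, v1, 142). refcount(pp1)=2>1 -> COPY to pp2. 3 ppages; refcounts: pp0:2 pp1:1 pp2:1
Op 3: write(P1, v0, 125). refcount(pp0)=2>1 -> COPY to pp3. 4 ppages; refcounts: pp0:1 pp1:1 pp2:1 pp3:1
Op 4: write(P0, v1, 175). refcount(pp1)=1 -> write in place. 4 ppages; refcounts: pp0:1 pp1:1 pp2:1 pp3:1
Op 5: write(P1, v1, 129). refcount(pp2)=1 -> write in place. 4 ppages; refcounts: pp0:1 pp1:1 pp2:1 pp3:1
Op 6: read(P1, v1) -> 129. No state change.
Op 7: read(P0, v0) -> 22. No state change.
Op 8: write(P0, v1, 156). refcount(pp1)=1 -> write in place. 4 ppages; refcounts: pp0:1 pp1:1 pp2:1 pp3:1

Answer: 4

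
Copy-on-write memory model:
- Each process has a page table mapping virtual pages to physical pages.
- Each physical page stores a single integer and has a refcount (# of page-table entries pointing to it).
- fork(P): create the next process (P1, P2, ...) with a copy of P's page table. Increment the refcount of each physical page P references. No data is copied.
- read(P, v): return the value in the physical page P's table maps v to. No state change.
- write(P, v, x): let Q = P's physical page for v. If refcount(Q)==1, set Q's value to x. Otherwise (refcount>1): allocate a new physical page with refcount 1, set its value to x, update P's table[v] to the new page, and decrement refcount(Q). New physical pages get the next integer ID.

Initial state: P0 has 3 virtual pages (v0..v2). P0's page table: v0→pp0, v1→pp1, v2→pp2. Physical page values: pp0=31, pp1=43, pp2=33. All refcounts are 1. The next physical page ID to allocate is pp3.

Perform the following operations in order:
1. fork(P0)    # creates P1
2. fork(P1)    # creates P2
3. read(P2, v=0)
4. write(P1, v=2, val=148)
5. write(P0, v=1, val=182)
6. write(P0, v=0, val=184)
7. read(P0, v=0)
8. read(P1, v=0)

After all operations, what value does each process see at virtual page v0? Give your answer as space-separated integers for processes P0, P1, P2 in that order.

Answer: 184 31 31

Derivation:
Op 1: fork(P0) -> P1. 3 ppages; refcounts: pp0:2 pp1:2 pp2:2
Op 2: fork(P1) -> P2. 3 ppages; refcounts: pp0:3 pp1:3 pp2:3
Op 3: read(P2, v0) -> 31. No state change.
Op 4: write(P1, v2, 148). refcount(pp2)=3>1 -> COPY to pp3. 4 ppages; refcounts: pp0:3 pp1:3 pp2:2 pp3:1
Op 5: write(P0, v1, 182). refcount(pp1)=3>1 -> COPY to pp4. 5 ppages; refcounts: pp0:3 pp1:2 pp2:2 pp3:1 pp4:1
Op 6: write(P0, v0, 184). refcount(pp0)=3>1 -> COPY to pp5. 6 ppages; refcounts: pp0:2 pp1:2 pp2:2 pp3:1 pp4:1 pp5:1
Op 7: read(P0, v0) -> 184. No state change.
Op 8: read(P1, v0) -> 31. No state change.
P0: v0 -> pp5 = 184
P1: v0 -> pp0 = 31
P2: v0 -> pp0 = 31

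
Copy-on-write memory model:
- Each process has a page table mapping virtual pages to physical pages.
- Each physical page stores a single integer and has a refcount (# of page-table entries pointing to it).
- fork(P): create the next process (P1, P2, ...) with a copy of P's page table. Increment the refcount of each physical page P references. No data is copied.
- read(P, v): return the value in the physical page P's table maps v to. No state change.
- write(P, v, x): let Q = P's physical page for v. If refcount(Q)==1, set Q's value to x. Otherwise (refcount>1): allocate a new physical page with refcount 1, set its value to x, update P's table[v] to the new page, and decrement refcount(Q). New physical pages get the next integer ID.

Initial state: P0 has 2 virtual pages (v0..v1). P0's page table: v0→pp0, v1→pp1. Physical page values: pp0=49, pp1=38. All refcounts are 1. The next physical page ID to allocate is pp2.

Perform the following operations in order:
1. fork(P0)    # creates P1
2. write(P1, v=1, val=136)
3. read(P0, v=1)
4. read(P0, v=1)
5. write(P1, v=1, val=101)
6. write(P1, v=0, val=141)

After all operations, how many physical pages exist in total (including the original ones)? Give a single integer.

Answer: 4

Derivation:
Op 1: fork(P0) -> P1. 2 ppages; refcounts: pp0:2 pp1:2
Op 2: write(P1, v1, 136). refcount(pp1)=2>1 -> COPY to pp2. 3 ppages; refcounts: pp0:2 pp1:1 pp2:1
Op 3: read(P0, v1) -> 38. No state change.
Op 4: read(P0, v1) -> 38. No state change.
Op 5: write(P1, v1, 101). refcount(pp2)=1 -> write in place. 3 ppages; refcounts: pp0:2 pp1:1 pp2:1
Op 6: write(P1, v0, 141). refcount(pp0)=2>1 -> COPY to pp3. 4 ppages; refcounts: pp0:1 pp1:1 pp2:1 pp3:1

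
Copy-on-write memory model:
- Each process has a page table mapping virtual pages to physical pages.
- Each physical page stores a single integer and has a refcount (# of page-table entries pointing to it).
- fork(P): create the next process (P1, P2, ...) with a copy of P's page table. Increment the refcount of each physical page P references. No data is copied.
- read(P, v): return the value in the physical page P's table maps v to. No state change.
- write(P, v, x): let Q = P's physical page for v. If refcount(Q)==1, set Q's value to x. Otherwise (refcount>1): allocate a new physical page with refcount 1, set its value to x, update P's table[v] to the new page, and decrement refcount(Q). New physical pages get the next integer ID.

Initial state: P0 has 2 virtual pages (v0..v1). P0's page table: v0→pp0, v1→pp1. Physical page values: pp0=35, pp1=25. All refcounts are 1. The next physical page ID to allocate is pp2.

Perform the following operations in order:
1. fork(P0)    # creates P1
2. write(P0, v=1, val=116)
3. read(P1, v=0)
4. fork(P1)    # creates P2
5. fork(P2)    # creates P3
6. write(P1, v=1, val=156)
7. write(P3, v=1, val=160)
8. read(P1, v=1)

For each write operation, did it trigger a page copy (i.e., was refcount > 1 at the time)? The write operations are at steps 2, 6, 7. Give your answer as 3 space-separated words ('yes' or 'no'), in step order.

Op 1: fork(P0) -> P1. 2 ppages; refcounts: pp0:2 pp1:2
Op 2: write(P0, v1, 116). refcount(pp1)=2>1 -> COPY to pp2. 3 ppages; refcounts: pp0:2 pp1:1 pp2:1
Op 3: read(P1, v0) -> 35. No state change.
Op 4: fork(P1) -> P2. 3 ppages; refcounts: pp0:3 pp1:2 pp2:1
Op 5: fork(P2) -> P3. 3 ppages; refcounts: pp0:4 pp1:3 pp2:1
Op 6: write(P1, v1, 156). refcount(pp1)=3>1 -> COPY to pp3. 4 ppages; refcounts: pp0:4 pp1:2 pp2:1 pp3:1
Op 7: write(P3, v1, 160). refcount(pp1)=2>1 -> COPY to pp4. 5 ppages; refcounts: pp0:4 pp1:1 pp2:1 pp3:1 pp4:1
Op 8: read(P1, v1) -> 156. No state change.

yes yes yes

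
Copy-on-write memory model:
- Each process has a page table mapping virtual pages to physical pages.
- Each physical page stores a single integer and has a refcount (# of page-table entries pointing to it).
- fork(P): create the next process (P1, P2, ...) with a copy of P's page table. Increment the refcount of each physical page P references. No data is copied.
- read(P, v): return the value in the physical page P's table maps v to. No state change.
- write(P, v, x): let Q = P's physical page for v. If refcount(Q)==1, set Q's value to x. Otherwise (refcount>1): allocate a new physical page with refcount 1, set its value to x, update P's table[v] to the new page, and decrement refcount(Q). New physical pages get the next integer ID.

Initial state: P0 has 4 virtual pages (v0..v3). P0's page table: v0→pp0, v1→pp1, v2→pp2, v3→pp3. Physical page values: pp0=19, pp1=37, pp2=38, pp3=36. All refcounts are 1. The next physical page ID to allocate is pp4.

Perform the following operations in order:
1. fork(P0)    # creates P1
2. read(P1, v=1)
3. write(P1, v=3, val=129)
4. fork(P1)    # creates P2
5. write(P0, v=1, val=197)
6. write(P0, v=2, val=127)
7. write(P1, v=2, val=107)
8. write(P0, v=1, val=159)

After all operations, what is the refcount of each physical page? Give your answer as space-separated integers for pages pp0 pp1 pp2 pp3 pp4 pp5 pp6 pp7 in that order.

Op 1: fork(P0) -> P1. 4 ppages; refcounts: pp0:2 pp1:2 pp2:2 pp3:2
Op 2: read(P1, v1) -> 37. No state change.
Op 3: write(P1, v3, 129). refcount(pp3)=2>1 -> COPY to pp4. 5 ppages; refcounts: pp0:2 pp1:2 pp2:2 pp3:1 pp4:1
Op 4: fork(P1) -> P2. 5 ppages; refcounts: pp0:3 pp1:3 pp2:3 pp3:1 pp4:2
Op 5: write(P0, v1, 197). refcount(pp1)=3>1 -> COPY to pp5. 6 ppages; refcounts: pp0:3 pp1:2 pp2:3 pp3:1 pp4:2 pp5:1
Op 6: write(P0, v2, 127). refcount(pp2)=3>1 -> COPY to pp6. 7 ppages; refcounts: pp0:3 pp1:2 pp2:2 pp3:1 pp4:2 pp5:1 pp6:1
Op 7: write(P1, v2, 107). refcount(pp2)=2>1 -> COPY to pp7. 8 ppages; refcounts: pp0:3 pp1:2 pp2:1 pp3:1 pp4:2 pp5:1 pp6:1 pp7:1
Op 8: write(P0, v1, 159). refcount(pp5)=1 -> write in place. 8 ppages; refcounts: pp0:3 pp1:2 pp2:1 pp3:1 pp4:2 pp5:1 pp6:1 pp7:1

Answer: 3 2 1 1 2 1 1 1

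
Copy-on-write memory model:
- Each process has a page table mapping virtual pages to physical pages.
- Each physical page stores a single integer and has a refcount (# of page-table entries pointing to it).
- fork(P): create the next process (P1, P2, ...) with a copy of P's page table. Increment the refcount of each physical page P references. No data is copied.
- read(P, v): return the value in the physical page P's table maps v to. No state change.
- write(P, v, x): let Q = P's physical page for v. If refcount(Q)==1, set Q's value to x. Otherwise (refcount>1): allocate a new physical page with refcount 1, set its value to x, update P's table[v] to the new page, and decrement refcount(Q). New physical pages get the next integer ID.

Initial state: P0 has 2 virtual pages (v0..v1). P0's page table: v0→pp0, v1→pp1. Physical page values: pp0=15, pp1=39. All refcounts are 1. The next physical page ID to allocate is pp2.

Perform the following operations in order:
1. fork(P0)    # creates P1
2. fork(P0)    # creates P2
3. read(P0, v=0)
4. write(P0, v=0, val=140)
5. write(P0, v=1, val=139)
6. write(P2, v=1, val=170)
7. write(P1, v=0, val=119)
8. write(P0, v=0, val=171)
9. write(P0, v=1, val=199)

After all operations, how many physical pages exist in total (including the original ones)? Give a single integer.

Answer: 6

Derivation:
Op 1: fork(P0) -> P1. 2 ppages; refcounts: pp0:2 pp1:2
Op 2: fork(P0) -> P2. 2 ppages; refcounts: pp0:3 pp1:3
Op 3: read(P0, v0) -> 15. No state change.
Op 4: write(P0, v0, 140). refcount(pp0)=3>1 -> COPY to pp2. 3 ppages; refcounts: pp0:2 pp1:3 pp2:1
Op 5: write(P0, v1, 139). refcount(pp1)=3>1 -> COPY to pp3. 4 ppages; refcounts: pp0:2 pp1:2 pp2:1 pp3:1
Op 6: write(P2, v1, 170). refcount(pp1)=2>1 -> COPY to pp4. 5 ppages; refcounts: pp0:2 pp1:1 pp2:1 pp3:1 pp4:1
Op 7: write(P1, v0, 119). refcount(pp0)=2>1 -> COPY to pp5. 6 ppages; refcounts: pp0:1 pp1:1 pp2:1 pp3:1 pp4:1 pp5:1
Op 8: write(P0, v0, 171). refcount(pp2)=1 -> write in place. 6 ppages; refcounts: pp0:1 pp1:1 pp2:1 pp3:1 pp4:1 pp5:1
Op 9: write(P0, v1, 199). refcount(pp3)=1 -> write in place. 6 ppages; refcounts: pp0:1 pp1:1 pp2:1 pp3:1 pp4:1 pp5:1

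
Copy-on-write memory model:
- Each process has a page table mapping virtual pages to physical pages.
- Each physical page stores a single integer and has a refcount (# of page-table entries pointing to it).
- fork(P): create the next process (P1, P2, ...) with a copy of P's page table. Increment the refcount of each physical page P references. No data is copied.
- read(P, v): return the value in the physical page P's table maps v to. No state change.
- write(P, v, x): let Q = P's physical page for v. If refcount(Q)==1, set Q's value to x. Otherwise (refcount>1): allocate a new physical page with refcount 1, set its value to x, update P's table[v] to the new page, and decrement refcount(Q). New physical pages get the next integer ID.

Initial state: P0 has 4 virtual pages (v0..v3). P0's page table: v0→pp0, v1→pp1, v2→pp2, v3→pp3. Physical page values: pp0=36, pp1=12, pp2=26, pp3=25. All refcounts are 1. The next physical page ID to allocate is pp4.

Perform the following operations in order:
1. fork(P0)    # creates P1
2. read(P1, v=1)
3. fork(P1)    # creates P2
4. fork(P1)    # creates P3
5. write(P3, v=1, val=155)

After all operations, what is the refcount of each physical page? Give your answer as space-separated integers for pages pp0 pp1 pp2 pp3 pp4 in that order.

Answer: 4 3 4 4 1

Derivation:
Op 1: fork(P0) -> P1. 4 ppages; refcounts: pp0:2 pp1:2 pp2:2 pp3:2
Op 2: read(P1, v1) -> 12. No state change.
Op 3: fork(P1) -> P2. 4 ppages; refcounts: pp0:3 pp1:3 pp2:3 pp3:3
Op 4: fork(P1) -> P3. 4 ppages; refcounts: pp0:4 pp1:4 pp2:4 pp3:4
Op 5: write(P3, v1, 155). refcount(pp1)=4>1 -> COPY to pp4. 5 ppages; refcounts: pp0:4 pp1:3 pp2:4 pp3:4 pp4:1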